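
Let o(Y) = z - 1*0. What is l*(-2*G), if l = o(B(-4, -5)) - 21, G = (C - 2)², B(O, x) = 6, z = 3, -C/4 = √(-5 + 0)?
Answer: -2736 + 576*I*√5 ≈ -2736.0 + 1288.0*I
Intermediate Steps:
C = -4*I*√5 (C = -4*√(-5 + 0) = -4*I*√5 ≈ -8.9443*I)
o(Y) = 3 (o(Y) = 3 - 1*0 = 3 + 0 = 3)
G = (-2 - 4*I*√5)² (G = (-4*I*√5 - 2)² = (-2 - 4*I*√5)² ≈ -76.0 + 35.777*I)
l = -18 (l = 3 - 21 = -18)
l*(-2*G) = -(-36)*(-76 + 16*I*√5) = -18*(152 - 32*I*√5) = -2736 + 576*I*√5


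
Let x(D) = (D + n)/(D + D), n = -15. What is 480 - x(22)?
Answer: 21113/44 ≈ 479.84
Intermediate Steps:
x(D) = (-15 + D)/(2*D) (x(D) = (D - 15)/(D + D) = (-15 + D)/((2*D)) = (-15 + D)*(1/(2*D)) = (-15 + D)/(2*D))
480 - x(22) = 480 - (-15 + 22)/(2*22) = 480 - 7/(2*22) = 480 - 1*7/44 = 480 - 7/44 = 21113/44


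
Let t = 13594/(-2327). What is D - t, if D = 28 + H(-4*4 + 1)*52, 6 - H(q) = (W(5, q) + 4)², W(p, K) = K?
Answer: -13836710/2327 ≈ -5946.2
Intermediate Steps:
t = -13594/2327 (t = 13594*(-1/2327) = -13594/2327 ≈ -5.8419)
H(q) = 6 - (4 + q)² (H(q) = 6 - (q + 4)² = 6 - (4 + q)²)
D = -5952 (D = 28 + (6 - (4 + (-4*4 + 1))²)*52 = 28 + (6 - (4 + (-16 + 1))²)*52 = 28 + (6 - (4 - 15)²)*52 = 28 + (6 - 1*(-11)²)*52 = 28 + (6 - 1*121)*52 = 28 + (6 - 121)*52 = 28 - 115*52 = 28 - 5980 = -5952)
D - t = -5952 - 1*(-13594/2327) = -5952 + 13594/2327 = -13836710/2327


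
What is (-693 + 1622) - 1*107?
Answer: 822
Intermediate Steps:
(-693 + 1622) - 1*107 = 929 - 107 = 822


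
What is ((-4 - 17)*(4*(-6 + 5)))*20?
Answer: 1680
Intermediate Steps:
((-4 - 17)*(4*(-6 + 5)))*20 = -84*(-1)*20 = -21*(-4)*20 = 84*20 = 1680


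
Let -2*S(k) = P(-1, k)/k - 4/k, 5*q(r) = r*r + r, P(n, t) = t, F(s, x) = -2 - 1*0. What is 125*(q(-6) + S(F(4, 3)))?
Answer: 1125/2 ≈ 562.50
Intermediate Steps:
F(s, x) = -2 (F(s, x) = -2 + 0 = -2)
q(r) = r/5 + r**2/5 (q(r) = (r*r + r)/5 = (r**2 + r)/5 = (r + r**2)/5 = r/5 + r**2/5)
S(k) = -1/2 + 2/k (S(k) = -(k/k - 4/k)/2 = -(1 - 4/k)/2 = -1/2 + 2/k)
125*(q(-6) + S(F(4, 3))) = 125*((1/5)*(-6)*(1 - 6) + (1/2)*(4 - 1*(-2))/(-2)) = 125*((1/5)*(-6)*(-5) + (1/2)*(-1/2)*(4 + 2)) = 125*(6 + (1/2)*(-1/2)*6) = 125*(6 - 3/2) = 125*(9/2) = 1125/2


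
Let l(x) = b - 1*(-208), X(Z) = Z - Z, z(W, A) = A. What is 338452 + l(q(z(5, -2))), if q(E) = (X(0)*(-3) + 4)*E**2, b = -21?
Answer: 338639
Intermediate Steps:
X(Z) = 0
q(E) = 4*E**2 (q(E) = (0*(-3) + 4)*E**2 = (0 + 4)*E**2 = 4*E**2)
l(x) = 187 (l(x) = -21 - 1*(-208) = -21 + 208 = 187)
338452 + l(q(z(5, -2))) = 338452 + 187 = 338639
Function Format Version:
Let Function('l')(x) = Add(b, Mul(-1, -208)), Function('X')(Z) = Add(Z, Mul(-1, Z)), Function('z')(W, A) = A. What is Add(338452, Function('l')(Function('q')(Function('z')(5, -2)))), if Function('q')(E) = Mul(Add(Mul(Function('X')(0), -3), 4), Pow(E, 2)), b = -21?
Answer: 338639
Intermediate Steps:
Function('X')(Z) = 0
Function('q')(E) = Mul(4, Pow(E, 2)) (Function('q')(E) = Mul(Add(Mul(0, -3), 4), Pow(E, 2)) = Mul(Add(0, 4), Pow(E, 2)) = Mul(4, Pow(E, 2)))
Function('l')(x) = 187 (Function('l')(x) = Add(-21, Mul(-1, -208)) = Add(-21, 208) = 187)
Add(338452, Function('l')(Function('q')(Function('z')(5, -2)))) = Add(338452, 187) = 338639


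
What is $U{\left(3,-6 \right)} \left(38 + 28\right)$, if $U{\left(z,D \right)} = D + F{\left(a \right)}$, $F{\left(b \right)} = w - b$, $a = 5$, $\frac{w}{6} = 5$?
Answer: $1254$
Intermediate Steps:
$w = 30$ ($w = 6 \cdot 5 = 30$)
$F{\left(b \right)} = 30 - b$
$U{\left(z,D \right)} = 25 + D$ ($U{\left(z,D \right)} = D + \left(30 - 5\right) = D + 25 = 25 + D$)
$U{\left(3,-6 \right)} \left(38 + 28\right) = \left(25 - 6\right) \left(38 + 28\right) = 19 \cdot 66 = 1254$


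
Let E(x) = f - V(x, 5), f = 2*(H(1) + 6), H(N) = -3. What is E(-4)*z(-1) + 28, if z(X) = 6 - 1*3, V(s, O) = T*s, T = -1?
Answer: 34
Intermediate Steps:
V(s, O) = -s
z(X) = 3 (z(X) = 6 - 3 = 3)
f = 6 (f = 2*(-3 + 6) = 2*3 = 6)
E(x) = 6 + x (E(x) = 6 - (-1)*x = 6 + x)
E(-4)*z(-1) + 28 = (6 - 4)*3 + 28 = 2*3 + 28 = 6 + 28 = 34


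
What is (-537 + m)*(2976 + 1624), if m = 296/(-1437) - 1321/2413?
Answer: -8577389181200/3467481 ≈ -2.4737e+6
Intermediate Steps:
m = -2612525/3467481 (m = 296*(-1/1437) - 1321*1/2413 = -296/1437 - 1321/2413 = -2612525/3467481 ≈ -0.75344)
(-537 + m)*(2976 + 1624) = (-537 - 2612525/3467481)*(2976 + 1624) = -1864649822/3467481*4600 = -8577389181200/3467481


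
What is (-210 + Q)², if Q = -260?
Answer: 220900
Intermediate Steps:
(-210 + Q)² = (-210 - 260)² = (-470)² = 220900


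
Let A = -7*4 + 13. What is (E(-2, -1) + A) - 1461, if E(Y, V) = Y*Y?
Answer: -1472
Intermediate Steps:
E(Y, V) = Y²
A = -15 (A = -28 + 13 = -15)
(E(-2, -1) + A) - 1461 = ((-2)² - 15) - 1461 = (4 - 15) - 1461 = -11 - 1461 = -1472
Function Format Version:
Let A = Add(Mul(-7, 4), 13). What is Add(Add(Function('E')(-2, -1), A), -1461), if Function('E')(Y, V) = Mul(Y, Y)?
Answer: -1472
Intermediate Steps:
Function('E')(Y, V) = Pow(Y, 2)
A = -15 (A = Add(-28, 13) = -15)
Add(Add(Function('E')(-2, -1), A), -1461) = Add(Add(Pow(-2, 2), -15), -1461) = Add(Add(4, -15), -1461) = Add(-11, -1461) = -1472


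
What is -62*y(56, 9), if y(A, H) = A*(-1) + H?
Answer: 2914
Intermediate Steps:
y(A, H) = H - A (y(A, H) = -A + H = H - A)
-62*y(56, 9) = -62*(9 - 1*56) = -62*(9 - 56) = -62*(-47) = 2914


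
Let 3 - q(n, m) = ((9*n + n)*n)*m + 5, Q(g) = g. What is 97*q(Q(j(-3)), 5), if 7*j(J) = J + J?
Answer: -184106/49 ≈ -3757.3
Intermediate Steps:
j(J) = 2*J/7 (j(J) = (J + J)/7 = (2*J)/7 = 2*J/7)
q(n, m) = -2 - 10*m*n² (q(n, m) = 3 - (((9*n + n)*n)*m + 5) = 3 - (((10*n)*n)*m + 5) = 3 - ((10*n²)*m + 5) = 3 - (10*m*n² + 5) = 3 - (5 + 10*m*n²) = 3 + (-5 - 10*m*n²) = -2 - 10*m*n²)
97*q(Q(j(-3)), 5) = 97*(-2 - 10*5*((2/7)*(-3))²) = 97*(-2 - 10*5*(-6/7)²) = 97*(-2 - 10*5*36/49) = 97*(-2 - 1800/49) = 97*(-1898/49) = -184106/49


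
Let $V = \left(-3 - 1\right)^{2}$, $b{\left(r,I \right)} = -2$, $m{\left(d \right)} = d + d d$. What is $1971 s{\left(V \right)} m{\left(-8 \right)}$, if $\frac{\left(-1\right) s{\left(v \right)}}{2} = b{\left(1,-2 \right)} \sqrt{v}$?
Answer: $1766016$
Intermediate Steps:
$m{\left(d \right)} = d + d^{2}$
$V = 16$ ($V = \left(-4\right)^{2} = 16$)
$s{\left(v \right)} = 4 \sqrt{v}$ ($s{\left(v \right)} = - 2 \left(- 2 \sqrt{v}\right) = 4 \sqrt{v}$)
$1971 s{\left(V \right)} m{\left(-8 \right)} = 1971 \cdot 4 \sqrt{16} \left(- 8 \left(1 - 8\right)\right) = 1971 \cdot 4 \cdot 4 \left(\left(-8\right) \left(-7\right)\right) = 1971 \cdot 16 \cdot 56 = 1971 \cdot 896 = 1766016$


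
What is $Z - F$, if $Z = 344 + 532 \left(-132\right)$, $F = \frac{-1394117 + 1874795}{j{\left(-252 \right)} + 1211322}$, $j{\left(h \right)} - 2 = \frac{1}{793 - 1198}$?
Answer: $- \frac{34282359658310}{490586219} \approx -69880.0$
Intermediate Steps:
$j{\left(h \right)} = \frac{809}{405}$ ($j{\left(h \right)} = 2 + \frac{1}{793 - 1198} = 2 + \frac{1}{-405} = 2 - \frac{1}{405} = \frac{809}{405}$)
$F = \frac{194674590}{490586219}$ ($F = \frac{-1394117 + 1874795}{\frac{809}{405} + 1211322} = \frac{480678}{\frac{490586219}{405}} = 480678 \cdot \frac{405}{490586219} = \frac{194674590}{490586219} \approx 0.39682$)
$Z = -69880$ ($Z = 344 - 70224 = -69880$)
$Z - F = -69880 - \frac{194674590}{490586219} = - \frac{34282359658310}{490586219}$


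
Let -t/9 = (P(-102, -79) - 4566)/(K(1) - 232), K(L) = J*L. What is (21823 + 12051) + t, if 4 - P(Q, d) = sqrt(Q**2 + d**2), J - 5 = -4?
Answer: 2594612/77 - 3*sqrt(16645)/77 ≈ 33691.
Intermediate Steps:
J = 1 (J = 5 - 4 = 1)
K(L) = L (K(L) = 1*L = L)
P(Q, d) = 4 - sqrt(Q**2 + d**2)
t = -13686/77 - 3*sqrt(16645)/77 (t = -9*((4 - sqrt((-102)**2 + (-79)**2)) - 4566)/(1 - 232) = -9*((4 - sqrt(10404 + 6241)) - 4566)/(-231) = -9*((4 - sqrt(16645)) - 4566)*(-1)/231 = -9*(-4562 - sqrt(16645))*(-1)/231 = -9*(4562/231 + sqrt(16645)/231) = -13686/77 - 3*sqrt(16645)/77 ≈ -182.77)
(21823 + 12051) + t = (21823 + 12051) + (-13686/77 - 3*sqrt(16645)/77) = 33874 + (-13686/77 - 3*sqrt(16645)/77) = 2594612/77 - 3*sqrt(16645)/77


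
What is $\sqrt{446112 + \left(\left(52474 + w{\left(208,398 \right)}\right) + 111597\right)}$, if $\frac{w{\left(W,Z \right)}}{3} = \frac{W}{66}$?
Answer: $\frac{\sqrt{73833287}}{11} \approx 781.15$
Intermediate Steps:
$w{\left(W,Z \right)} = \frac{W}{22}$ ($w{\left(W,Z \right)} = 3 \frac{W}{66} = \frac{W}{22}$)
$\sqrt{446112 + \left(\left(52474 + w{\left(208,398 \right)}\right) + 111597\right)} = \sqrt{446112 + \left(\left(52474 + \frac{1}{22} \cdot 208\right) + 111597\right)} = \sqrt{446112 + \left(\left(52474 + \frac{104}{11}\right) + 111597\right)} = \sqrt{446112 + \left(\frac{577318}{11} + 111597\right)} = \sqrt{446112 + \frac{1804885}{11}} = \sqrt{\frac{6712117}{11}} = \frac{\sqrt{73833287}}{11}$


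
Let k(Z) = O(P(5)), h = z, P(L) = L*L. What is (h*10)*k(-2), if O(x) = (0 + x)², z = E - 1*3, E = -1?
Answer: -25000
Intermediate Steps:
P(L) = L²
z = -4 (z = -1 - 1*3 = -1 - 3 = -4)
O(x) = x²
h = -4
k(Z) = 625 (k(Z) = (5²)² = 25² = 625)
(h*10)*k(-2) = -4*10*625 = -40*625 = -25000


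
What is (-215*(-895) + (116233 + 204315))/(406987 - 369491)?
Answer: 512973/37496 ≈ 13.681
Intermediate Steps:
(-215*(-895) + (116233 + 204315))/(406987 - 369491) = (192425 + 320548)/37496 = 512973*(1/37496) = 512973/37496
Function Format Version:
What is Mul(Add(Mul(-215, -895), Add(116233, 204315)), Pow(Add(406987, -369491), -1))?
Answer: Rational(512973, 37496) ≈ 13.681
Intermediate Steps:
Mul(Add(Mul(-215, -895), Add(116233, 204315)), Pow(Add(406987, -369491), -1)) = Mul(Add(192425, 320548), Pow(37496, -1)) = Mul(512973, Rational(1, 37496)) = Rational(512973, 37496)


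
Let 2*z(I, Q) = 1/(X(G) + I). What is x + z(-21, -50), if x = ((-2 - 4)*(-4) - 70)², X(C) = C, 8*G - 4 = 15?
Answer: 315280/149 ≈ 2116.0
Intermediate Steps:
G = 19/8 (G = ½ + (⅛)*15 = ½ + 15/8 = 19/8 ≈ 2.3750)
x = 2116 (x = (-6*(-4) - 70)² = (24 - 70)² = (-46)² = 2116)
z(I, Q) = 1/(2*(19/8 + I))
x + z(-21, -50) = 2116 + 4/(19 + 8*(-21)) = 2116 + 4/(19 - 168) = 2116 + 4/(-149) = 2116 + 4*(-1/149) = 2116 - 4/149 = 315280/149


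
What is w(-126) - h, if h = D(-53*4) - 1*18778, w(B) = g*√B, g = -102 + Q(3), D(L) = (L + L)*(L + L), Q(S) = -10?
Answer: -160998 - 336*I*√14 ≈ -1.61e+5 - 1257.2*I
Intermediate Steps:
D(L) = 4*L² (D(L) = (2*L)*(2*L) = 4*L²)
g = -112 (g = -102 - 10 = -112)
w(B) = -112*√B
h = 160998 (h = 4*(-53*4)² - 1*18778 = 4*(-212)² - 18778 = 4*44944 - 18778 = 179776 - 18778 = 160998)
w(-126) - h = -336*I*√14 - 1*160998 = -336*I*√14 - 160998 = -160998 - 336*I*√14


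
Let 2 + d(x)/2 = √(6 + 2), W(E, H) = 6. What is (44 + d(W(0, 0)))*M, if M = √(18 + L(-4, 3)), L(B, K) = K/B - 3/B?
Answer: 24 + 120*√2 ≈ 193.71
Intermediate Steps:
L(B, K) = -3/B + K/B
d(x) = -4 + 4*√2 (d(x) = -4 + 2*√(6 + 2) = -4 + 2*√8 = -4 + 2*(2*√2) = -4 + 4*√2)
M = 3*√2 (M = √(18 + (-3 + 3)/(-4)) = √(18 - ¼*0) = √(18 + 0) = √18 = 3*√2 ≈ 4.2426)
(44 + d(W(0, 0)))*M = (44 + (-4 + 4*√2))*(3*√2) = (40 + 4*√2)*(3*√2) = 3*√2*(40 + 4*√2)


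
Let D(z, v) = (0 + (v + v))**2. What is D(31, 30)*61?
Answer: 219600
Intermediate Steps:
D(z, v) = 4*v**2 (D(z, v) = (0 + 2*v)**2 = (2*v)**2 = 4*v**2)
D(31, 30)*61 = (4*30**2)*61 = (4*900)*61 = 3600*61 = 219600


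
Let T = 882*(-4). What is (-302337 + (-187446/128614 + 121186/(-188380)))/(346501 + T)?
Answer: -1831291010706631/2077413640129090 ≈ -0.88152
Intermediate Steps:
T = -3528
(-302337 + (-187446/128614 + 121186/(-188380)))/(346501 + T) = (-302337 + (-187446/128614 + 121186/(-188380)))/(346501 - 3528) = (-302337 + (-187446*1/128614 + 121186*(-1/188380)))/342973 = (-302337 + (-93723/64307 - 60593/94190))*(1/342973) = (-302337 - 12724323421/6057076330)*(1/342973) = -1831291010706631/6057076330*1/342973 = -1831291010706631/2077413640129090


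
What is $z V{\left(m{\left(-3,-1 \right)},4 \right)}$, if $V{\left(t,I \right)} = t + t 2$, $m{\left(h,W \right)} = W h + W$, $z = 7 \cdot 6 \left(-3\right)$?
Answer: $-756$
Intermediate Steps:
$z = -126$ ($z = 42 \left(-3\right) = -126$)
$m{\left(h,W \right)} = W + W h$
$V{\left(t,I \right)} = 3 t$ ($V{\left(t,I \right)} = t + 2 t = 3 t$)
$z V{\left(m{\left(-3,-1 \right)},4 \right)} = - 126 \cdot 3 \left(- (1 - 3)\right) = - 126 \cdot 3 \left(\left(-1\right) \left(-2\right)\right) = - 126 \cdot 3 \cdot 2 = \left(-126\right) 6 = -756$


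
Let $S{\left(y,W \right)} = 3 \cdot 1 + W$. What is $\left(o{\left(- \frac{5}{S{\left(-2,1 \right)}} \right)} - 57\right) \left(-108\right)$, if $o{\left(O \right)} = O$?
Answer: $6291$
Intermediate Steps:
$S{\left(y,W \right)} = 3 + W$
$\left(o{\left(- \frac{5}{S{\left(-2,1 \right)}} \right)} - 57\right) \left(-108\right) = \left(- \frac{5}{3 + 1} - 57\right) \left(-108\right) = \left(- \frac{5}{4} - 57\right) \left(-108\right) = \left(- \frac{233}{4}\right) \left(-108\right) = 6291$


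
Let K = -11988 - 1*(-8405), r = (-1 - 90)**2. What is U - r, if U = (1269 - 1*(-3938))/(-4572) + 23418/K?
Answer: -1069139579/128988 ≈ -8288.7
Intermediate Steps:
r = 8281 (r = (-91)**2 = 8281)
K = -3583 (K = -11988 + 8405 = -3583)
U = -989951/128988 (U = (1269 - 1*(-3938))/(-4572) + 23418/(-3583) = (1269 + 3938)*(-1/4572) + 23418*(-1/3583) = 5207*(-1/4572) - 23418/3583 = -41/36 - 23418/3583 = -989951/128988 ≈ -7.6748)
U - r = -989951/128988 - 1*8281 = -989951/128988 - 8281 = -1069139579/128988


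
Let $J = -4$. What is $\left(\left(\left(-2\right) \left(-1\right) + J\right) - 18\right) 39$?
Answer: $-780$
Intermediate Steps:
$\left(\left(\left(-2\right) \left(-1\right) + J\right) - 18\right) 39 = \left(\left(\left(-2\right) \left(-1\right) - 4\right) - 18\right) 39 = \left(\left(2 - 4\right) - 18\right) 39 = \left(-2 - 18\right) 39 = \left(-20\right) 39 = -780$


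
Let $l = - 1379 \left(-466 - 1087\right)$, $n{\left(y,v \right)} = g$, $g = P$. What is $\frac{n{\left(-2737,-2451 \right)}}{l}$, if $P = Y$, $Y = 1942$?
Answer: $\frac{1942}{2141587} \approx 0.0009068$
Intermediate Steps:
$P = 1942$
$g = 1942$
$n{\left(y,v \right)} = 1942$
$l = 2141587$ ($l = \left(-1379\right) \left(-1553\right) = 2141587$)
$\frac{n{\left(-2737,-2451 \right)}}{l} = \frac{1942}{2141587}$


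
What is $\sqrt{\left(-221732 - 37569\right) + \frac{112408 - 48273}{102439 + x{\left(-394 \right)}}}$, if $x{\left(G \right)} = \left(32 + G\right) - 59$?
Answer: $\frac{i \sqrt{55075781599206}}{14574} \approx 509.22 i$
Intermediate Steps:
$x{\left(G \right)} = -27 + G$
$\sqrt{\left(-221732 - 37569\right) + \frac{112408 - 48273}{102439 + x{\left(-394 \right)}}} = \sqrt{\left(-221732 - 37569\right) + \frac{112408 - 48273}{102439 - 421}} = \sqrt{-259301 + \frac{64135}{102439 - 421}} = \sqrt{-259301 + \frac{64135}{102018}} = \sqrt{- \frac{26453305283}{102018}} = \frac{i \sqrt{55075781599206}}{14574}$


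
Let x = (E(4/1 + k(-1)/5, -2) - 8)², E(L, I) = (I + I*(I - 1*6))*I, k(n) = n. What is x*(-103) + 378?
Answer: -133110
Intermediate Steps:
E(L, I) = I*(I + I*(-6 + I)) (E(L, I) = (I + I*(I - 6))*I = (I + I*(-6 + I))*I = I*(I + I*(-6 + I)))
x = 1296 (x = ((-2)²*(-5 - 2) - 8)² = (4*(-7) - 8)² = (-28 - 8)² = (-36)² = 1296)
x*(-103) + 378 = 1296*(-103) + 378 = -133488 + 378 = -133110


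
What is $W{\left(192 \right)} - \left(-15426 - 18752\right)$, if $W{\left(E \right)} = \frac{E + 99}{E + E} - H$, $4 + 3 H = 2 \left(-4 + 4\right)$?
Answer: $\frac{13125155}{384} \approx 34180.0$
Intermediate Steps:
$H = - \frac{4}{3}$ ($H = - \frac{4}{3} + \frac{2 \left(-4 + 4\right)}{3} = - \frac{4}{3} + \frac{2 \cdot 0}{3} = - \frac{4}{3} + \frac{1}{3} \cdot 0 = - \frac{4}{3} + 0 = - \frac{4}{3} \approx -1.3333$)
$W{\left(E \right)} = \frac{4}{3} + \frac{99 + E}{2 E}$ ($W{\left(E \right)} = \frac{E + 99}{E + E} - - \frac{4}{3} = \frac{99 + E}{2 E} + \frac{4}{3} = \frac{4}{3} + \frac{99 + E}{2 E}$)
$W{\left(192 \right)} - \left(-15426 - 18752\right) = \frac{11 \left(27 + 192\right)}{6 \cdot 192} - \left(-15426 - 18752\right) = \frac{11}{6} \cdot \frac{1}{192} \cdot 219 - \left(-15426 - 18752\right) = \frac{803}{384} - -34178 = \frac{803}{384} + 34178 = \frac{13125155}{384}$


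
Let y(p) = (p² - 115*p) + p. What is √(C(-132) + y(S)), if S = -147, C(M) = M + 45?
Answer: 2*√9570 ≈ 195.65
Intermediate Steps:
C(M) = 45 + M
y(p) = p² - 114*p
√(C(-132) + y(S)) = √((45 - 132) - 147*(-114 - 147)) = √(-87 - 147*(-261)) = √(-87 + 38367) = √38280 = 2*√9570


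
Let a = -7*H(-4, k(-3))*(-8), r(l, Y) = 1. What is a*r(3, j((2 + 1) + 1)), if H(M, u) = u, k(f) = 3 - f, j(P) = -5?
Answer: 336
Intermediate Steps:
a = 336 (a = -7*(3 - 1*(-3))*(-8) = -7*(3 + 3)*(-8) = -7*6*(-8) = -42*(-8) = 336)
a*r(3, j((2 + 1) + 1)) = 336*1 = 336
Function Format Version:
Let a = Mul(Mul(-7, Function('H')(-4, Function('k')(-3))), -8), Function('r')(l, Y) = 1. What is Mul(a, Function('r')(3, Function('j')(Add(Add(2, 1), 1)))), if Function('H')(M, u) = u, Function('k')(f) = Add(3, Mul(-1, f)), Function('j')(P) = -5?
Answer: 336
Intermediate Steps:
a = 336 (a = Mul(Mul(-7, Add(3, Mul(-1, -3))), -8) = Mul(Mul(-7, Add(3, 3)), -8) = Mul(Mul(-7, 6), -8) = Mul(-42, -8) = 336)
Mul(a, Function('r')(3, Function('j')(Add(Add(2, 1), 1)))) = Mul(336, 1) = 336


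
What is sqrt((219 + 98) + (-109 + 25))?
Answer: sqrt(233) ≈ 15.264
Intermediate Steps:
sqrt((219 + 98) + (-109 + 25)) = sqrt(317 - 84) = sqrt(233)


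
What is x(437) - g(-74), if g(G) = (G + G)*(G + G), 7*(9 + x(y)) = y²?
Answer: 37578/7 ≈ 5368.3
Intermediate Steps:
x(y) = -9 + y²/7
g(G) = 4*G² (g(G) = (2*G)*(2*G) = 4*G²)
x(437) - g(-74) = (-9 + (⅐)*437²) - 4*(-74)² = (-9 + (⅐)*190969) - 4*5476 = (-9 + 190969/7) - 1*21904 = 190906/7 - 21904 = 37578/7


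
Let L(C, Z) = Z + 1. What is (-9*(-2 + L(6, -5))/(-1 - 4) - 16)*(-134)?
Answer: 17956/5 ≈ 3591.2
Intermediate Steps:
L(C, Z) = 1 + Z
(-9*(-2 + L(6, -5))/(-1 - 4) - 16)*(-134) = (-9*(-2 + (1 - 5))/(-1 - 4) - 16)*(-134) = (-9*(-2 - 4)/(-5) - 16)*(-134) = (-(-54)*(-1)/5 - 16)*(-134) = (-9*6/5 - 16)*(-134) = (-54/5 - 16)*(-134) = -134/5*(-134) = 17956/5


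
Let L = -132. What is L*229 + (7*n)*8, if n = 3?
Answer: -30060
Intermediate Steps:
L*229 + (7*n)*8 = -132*229 + (7*3)*8 = -30228 + 21*8 = -30228 + 168 = -30060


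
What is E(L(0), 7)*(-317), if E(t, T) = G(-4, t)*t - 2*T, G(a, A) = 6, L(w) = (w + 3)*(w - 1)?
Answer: 10144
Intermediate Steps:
L(w) = (-1 + w)*(3 + w) (L(w) = (3 + w)*(-1 + w) = (-1 + w)*(3 + w))
E(t, T) = -2*T + 6*t (E(t, T) = 6*t - 2*T = -2*T + 6*t)
E(L(0), 7)*(-317) = (-2*7 + 6*(-3 + 0² + 2*0))*(-317) = (-14 + 6*(-3 + 0 + 0))*(-317) = (-14 + 6*(-3))*(-317) = (-14 - 18)*(-317) = -32*(-317) = 10144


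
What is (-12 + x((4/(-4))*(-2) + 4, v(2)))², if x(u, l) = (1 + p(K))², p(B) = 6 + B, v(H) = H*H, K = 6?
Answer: 24649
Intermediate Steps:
v(H) = H²
x(u, l) = 169 (x(u, l) = (1 + (6 + 6))² = (1 + 12)² = 13² = 169)
(-12 + x((4/(-4))*(-2) + 4, v(2)))² = (-12 + 169)² = 157² = 24649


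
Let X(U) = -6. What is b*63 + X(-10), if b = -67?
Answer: -4227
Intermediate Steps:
b*63 + X(-10) = -67*63 - 6 = -4221 - 6 = -4227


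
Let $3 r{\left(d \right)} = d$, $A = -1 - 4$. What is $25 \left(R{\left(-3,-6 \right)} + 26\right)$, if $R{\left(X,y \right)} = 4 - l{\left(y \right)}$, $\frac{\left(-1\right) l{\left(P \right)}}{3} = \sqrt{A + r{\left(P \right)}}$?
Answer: $750 + 75 i \sqrt{7} \approx 750.0 + 198.43 i$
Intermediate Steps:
$A = -5$ ($A = -1 - 4 = -5$)
$r{\left(d \right)} = \frac{d}{3}$
$l{\left(P \right)} = - 3 \sqrt{-5 + \frac{P}{3}}$
$R{\left(X,y \right)} = 4 + \sqrt{-45 + 3 y}$ ($R{\left(X,y \right)} = 4 - - \sqrt{-45 + 3 y} = 4 + \sqrt{-45 + 3 y}$)
$25 \left(R{\left(-3,-6 \right)} + 26\right) = 25 \left(\left(4 + \sqrt{-45 + 3 \left(-6\right)}\right) + 26\right) = 25 \left(\left(4 + \sqrt{-45 - 18}\right) + 26\right) = 25 \left(\left(4 + \sqrt{-63}\right) + 26\right) = 25 \left(\left(4 + 3 i \sqrt{7}\right) + 26\right) = 25 \left(30 + 3 i \sqrt{7}\right) = 750 + 75 i \sqrt{7}$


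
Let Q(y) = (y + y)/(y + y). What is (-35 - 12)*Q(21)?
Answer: -47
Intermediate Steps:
Q(y) = 1 (Q(y) = (2*y)/((2*y)) = (2*y)*(1/(2*y)) = 1)
(-35 - 12)*Q(21) = (-35 - 12)*1 = -47*1 = -47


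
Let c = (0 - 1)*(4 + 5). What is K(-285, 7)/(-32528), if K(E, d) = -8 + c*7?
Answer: 71/32528 ≈ 0.0021827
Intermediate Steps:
c = -9 (c = -1*9 = -9)
K(E, d) = -71 (K(E, d) = -8 - 9*7 = -8 - 63 = -71)
K(-285, 7)/(-32528) = -71/(-32528) = -71*(-1/32528) = 71/32528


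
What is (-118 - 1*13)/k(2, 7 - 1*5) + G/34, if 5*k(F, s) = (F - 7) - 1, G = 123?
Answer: 5752/51 ≈ 112.78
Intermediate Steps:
k(F, s) = -8/5 + F/5 (k(F, s) = ((F - 7) - 1)/5 = ((-7 + F) - 1)/5 = (-8 + F)/5 = -8/5 + F/5)
(-118 - 1*13)/k(2, 7 - 1*5) + G/34 = (-118 - 1*13)/(-8/5 + (⅕)*2) + 123/34 = (-118 - 13)/(-8/5 + ⅖) + 123*(1/34) = -131/(-6/5) + 123/34 = -131*(-⅚) + 123/34 = 655/6 + 123/34 = 5752/51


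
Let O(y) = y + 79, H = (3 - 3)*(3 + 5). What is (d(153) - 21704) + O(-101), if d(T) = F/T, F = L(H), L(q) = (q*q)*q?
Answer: -21726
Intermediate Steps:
H = 0 (H = 0*8 = 0)
L(q) = q³ (L(q) = q²*q = q³)
F = 0 (F = 0³ = 0)
d(T) = 0 (d(T) = 0/T = 0)
O(y) = 79 + y
(d(153) - 21704) + O(-101) = (0 - 21704) + (79 - 101) = -21704 - 22 = -21726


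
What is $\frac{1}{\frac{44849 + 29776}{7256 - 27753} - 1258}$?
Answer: $- \frac{103}{129949} \approx -0.00079262$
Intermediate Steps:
$\frac{1}{\frac{44849 + 29776}{7256 - 27753} - 1258} = \frac{1}{\frac{74625}{-20497} - 1258} = \frac{1}{74625 \left(- \frac{1}{20497}\right) - 1258} = \frac{1}{- \frac{375}{103} - 1258} = \frac{1}{- \frac{129949}{103}} = - \frac{103}{129949}$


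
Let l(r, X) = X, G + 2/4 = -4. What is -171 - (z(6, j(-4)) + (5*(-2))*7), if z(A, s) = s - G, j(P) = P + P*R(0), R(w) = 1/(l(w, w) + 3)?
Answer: -601/6 ≈ -100.17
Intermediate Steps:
G = -9/2 (G = -½ - 4 = -9/2 ≈ -4.5000)
R(w) = 1/(3 + w) (R(w) = 1/(w + 3) = 1/(3 + w))
j(P) = 4*P/3 (j(P) = P + P/(3 + 0) = P + P/3 = 4*P/3)
z(A, s) = 9/2 + s (z(A, s) = s - 1*(-9/2) = s + 9/2 = 9/2 + s)
-171 - (z(6, j(-4)) + (5*(-2))*7) = -171 - ((9/2 + (4/3)*(-4)) + (5*(-2))*7) = -171 - ((9/2 - 16/3) - 10*7) = -171 - (-⅚ - 70) = -171 - 1*(-425/6) = -171 + 425/6 = -601/6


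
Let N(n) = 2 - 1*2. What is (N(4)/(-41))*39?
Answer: 0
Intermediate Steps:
N(n) = 0 (N(n) = 2 - 2 = 0)
(N(4)/(-41))*39 = (0/(-41))*39 = -1/41*0*39 = 0*39 = 0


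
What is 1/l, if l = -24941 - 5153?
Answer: -1/30094 ≈ -3.3229e-5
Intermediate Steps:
l = -30094
1/l = 1/(-30094) = -1/30094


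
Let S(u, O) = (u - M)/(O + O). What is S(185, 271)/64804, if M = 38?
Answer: 147/35123768 ≈ 4.1852e-6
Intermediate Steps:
S(u, O) = (-38 + u)/(2*O) (S(u, O) = (u - 1*38)/(O + O) = (u - 38)/((2*O)) = (-38 + u)*(1/(2*O)) = (-38 + u)/(2*O))
S(185, 271)/64804 = ((1/2)*(-38 + 185)/271)/64804 = ((1/2)*(1/271)*147)*(1/64804) = (147/542)*(1/64804) = 147/35123768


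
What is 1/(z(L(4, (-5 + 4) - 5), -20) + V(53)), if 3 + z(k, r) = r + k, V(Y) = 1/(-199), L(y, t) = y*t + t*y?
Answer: -199/14130 ≈ -0.014084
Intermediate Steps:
L(y, t) = 2*t*y (L(y, t) = t*y + t*y = 2*t*y)
V(Y) = -1/199
z(k, r) = -3 + k + r (z(k, r) = -3 + (r + k) = -3 + (k + r) = -3 + k + r)
1/(z(L(4, (-5 + 4) - 5), -20) + V(53)) = 1/((-3 + 2*((-5 + 4) - 5)*4 - 20) - 1/199) = 1/((-3 + 2*(-1 - 5)*4 - 20) - 1/199) = 1/((-3 + 2*(-6)*4 - 20) - 1/199) = 1/((-3 - 48 - 20) - 1/199) = 1/(-71 - 1/199) = 1/(-14130/199) = -199/14130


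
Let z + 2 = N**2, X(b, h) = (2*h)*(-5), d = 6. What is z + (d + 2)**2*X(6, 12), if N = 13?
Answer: -7513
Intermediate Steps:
X(b, h) = -10*h
z = 167 (z = -2 + 13**2 = -2 + 169 = 167)
z + (d + 2)**2*X(6, 12) = 167 + (6 + 2)**2*(-10*12) = 167 + 8**2*(-120) = 167 + 64*(-120) = 167 - 7680 = -7513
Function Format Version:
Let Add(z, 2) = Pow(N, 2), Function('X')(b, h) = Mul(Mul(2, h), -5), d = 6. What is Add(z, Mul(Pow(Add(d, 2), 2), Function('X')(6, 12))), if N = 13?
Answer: -7513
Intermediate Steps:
Function('X')(b, h) = Mul(-10, h)
z = 167 (z = Add(-2, Pow(13, 2)) = Add(-2, 169) = 167)
Add(z, Mul(Pow(Add(d, 2), 2), Function('X')(6, 12))) = Add(167, Mul(Pow(Add(6, 2), 2), Mul(-10, 12))) = Add(167, Mul(Pow(8, 2), -120)) = Add(167, Mul(64, -120)) = Add(167, -7680) = -7513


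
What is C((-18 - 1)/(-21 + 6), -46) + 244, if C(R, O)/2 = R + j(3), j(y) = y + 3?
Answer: 3878/15 ≈ 258.53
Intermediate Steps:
j(y) = 3 + y
C(R, O) = 12 + 2*R (C(R, O) = 2*(R + (3 + 3)) = 2*(R + 6) = 2*(6 + R) = 12 + 2*R)
C((-18 - 1)/(-21 + 6), -46) + 244 = (12 + 2*((-18 - 1)/(-21 + 6))) + 244 = (12 + 2*(-19/(-15))) + 244 = (12 + 2*(-19*(-1/15))) + 244 = (12 + 2*(19/15)) + 244 = (12 + 38/15) + 244 = 218/15 + 244 = 3878/15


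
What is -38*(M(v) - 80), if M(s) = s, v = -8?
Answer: 3344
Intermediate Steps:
-38*(M(v) - 80) = -38*(-8 - 80) = -38*(-88) = 3344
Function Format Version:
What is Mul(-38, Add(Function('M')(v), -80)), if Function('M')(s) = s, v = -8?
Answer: 3344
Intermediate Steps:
Mul(-38, Add(Function('M')(v), -80)) = Mul(-38, Add(-8, -80)) = Mul(-38, -88) = 3344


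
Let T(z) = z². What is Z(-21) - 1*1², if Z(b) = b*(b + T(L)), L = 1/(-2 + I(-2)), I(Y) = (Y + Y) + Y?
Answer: 28139/64 ≈ 439.67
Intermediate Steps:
I(Y) = 3*Y (I(Y) = 2*Y + Y = 3*Y)
L = -⅛ (L = 1/(-2 + 3*(-2)) = 1/(-2 - 6) = 1/(-8) = -⅛ ≈ -0.12500)
Z(b) = b*(1/64 + b) (Z(b) = b*(b + (-⅛)²) = b*(b + 1/64) = b*(1/64 + b))
Z(-21) - 1*1² = -21*(1/64 - 21) - 1*1² = -21*(-1343/64) - 1*1 = 28203/64 - 1 = 28139/64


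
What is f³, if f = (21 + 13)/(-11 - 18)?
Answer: -39304/24389 ≈ -1.6115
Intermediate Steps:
f = -34/29 (f = 34/(-29) = 34*(-1/29) = -34/29 ≈ -1.1724)
f³ = (-34/29)³ = -39304/24389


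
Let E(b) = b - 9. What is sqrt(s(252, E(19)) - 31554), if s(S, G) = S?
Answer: 3*I*sqrt(3478) ≈ 176.92*I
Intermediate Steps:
E(b) = -9 + b
sqrt(s(252, E(19)) - 31554) = sqrt(252 - 31554) = sqrt(-31302) = 3*I*sqrt(3478)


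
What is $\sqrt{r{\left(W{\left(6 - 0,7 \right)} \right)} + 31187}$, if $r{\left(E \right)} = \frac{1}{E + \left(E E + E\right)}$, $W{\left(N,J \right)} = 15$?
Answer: $\frac{\sqrt{2027934930}}{255} \approx 176.6$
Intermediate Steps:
$r{\left(E \right)} = \frac{1}{E^{2} + 2 E}$ ($r{\left(E \right)} = \frac{1}{E + \left(E^{2} + E\right)} = \frac{1}{E + \left(E + E^{2}\right)} = \frac{1}{E^{2} + 2 E}$)
$\sqrt{r{\left(W{\left(6 - 0,7 \right)} \right)} + 31187} = \sqrt{\frac{1}{15 \left(2 + 15\right)} + 31187} = \sqrt{\frac{1}{15 \cdot 17} + 31187} = \sqrt{\frac{1}{15} \cdot \frac{1}{17} + 31187} = \sqrt{\frac{1}{255} + 31187} = \sqrt{\frac{7952686}{255}} = \frac{\sqrt{2027934930}}{255}$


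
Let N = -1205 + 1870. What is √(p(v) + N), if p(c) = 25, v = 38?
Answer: √690 ≈ 26.268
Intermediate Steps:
N = 665
√(p(v) + N) = √(25 + 665) = √690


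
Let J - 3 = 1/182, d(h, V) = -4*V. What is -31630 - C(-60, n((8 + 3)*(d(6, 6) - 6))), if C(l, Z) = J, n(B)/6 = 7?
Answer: -5757207/182 ≈ -31633.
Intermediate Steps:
J = 547/182 (J = 3 + 1/182 = 547/182 ≈ 3.0055)
n(B) = 42 (n(B) = 6*7 = 42)
C(l, Z) = 547/182
-31630 - C(-60, n((8 + 3)*(d(6, 6) - 6))) = -31630 - 1*547/182 = -31630 - 547/182 = -5757207/182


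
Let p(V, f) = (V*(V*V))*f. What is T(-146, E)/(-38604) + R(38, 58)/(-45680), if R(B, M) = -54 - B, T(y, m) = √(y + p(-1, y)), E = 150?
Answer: 23/11420 ≈ 0.0020140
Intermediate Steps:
p(V, f) = f*V³ (p(V, f) = (V*V²)*f = V³*f = f*V³)
T(y, m) = 0 (T(y, m) = √(y + y*(-1)³) = √(y + y*(-1)) = √(y - y) = √0 = 0)
T(-146, E)/(-38604) + R(38, 58)/(-45680) = 0/(-38604) + (-54 - 1*38)/(-45680) = 0*(-1/38604) + (-54 - 38)*(-1/45680) = 0 - 92*(-1/45680) = 0 + 23/11420 = 23/11420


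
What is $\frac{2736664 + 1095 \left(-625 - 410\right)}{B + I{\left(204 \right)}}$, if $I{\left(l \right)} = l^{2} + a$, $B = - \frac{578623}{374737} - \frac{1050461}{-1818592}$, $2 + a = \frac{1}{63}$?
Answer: $\frac{68837922971061618528}{1786618981059952915} \approx 38.53$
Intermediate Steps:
$a = - \frac{125}{63}$ ($a = -2 + \frac{1}{63} = - \frac{125}{63} \approx -1.9841$)
$B = - \frac{658632555059}{681493710304}$ ($B = \left(-578623\right) \frac{1}{374737} - - \frac{1050461}{1818592} = - \frac{578623}{374737} + \frac{1050461}{1818592} = - \frac{658632555059}{681493710304} \approx -0.96645$)
$I{\left(l \right)} = - \frac{125}{63} + l^{2}$ ($I{\left(l \right)} = l^{2} - \frac{125}{63} = - \frac{125}{63} + l^{2}$)
$\frac{2736664 + 1095 \left(-625 - 410\right)}{B + I{\left(204 \right)}} = \frac{2736664 + 1095 \left(-625 - 410\right)}{- \frac{658632555059}{681493710304} - \left(\frac{125}{63} - 204^{2}\right)} = \frac{2736664 + 1095 \left(-1035\right)}{- \frac{658632555059}{681493710304} + \left(- \frac{125}{63} + 41616\right)} = \frac{2736664 - 1133325}{- \frac{658632555059}{681493710304} + \frac{2621683}{63}} = \frac{1603339}{\frac{1786618981059952915}{42934103749152}} = 1603339 \cdot \frac{42934103749152}{1786618981059952915} = \frac{68837922971061618528}{1786618981059952915}$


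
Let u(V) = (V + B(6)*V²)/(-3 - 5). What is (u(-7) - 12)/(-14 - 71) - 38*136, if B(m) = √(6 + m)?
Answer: -3514151/680 + 49*√3/340 ≈ -5167.6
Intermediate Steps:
u(V) = -V/8 - √3*V²/4 (u(V) = (V + √(6 + 6)*V²)/(-3 - 5) = (V + √12*V²)/(-8) = (V + (2*√3)*V²)*(-⅛) = (V + 2*√3*V²)*(-⅛) = -V/8 - √3*V²/4)
(u(-7) - 12)/(-14 - 71) - 38*136 = (-⅛*(-7)*(1 + 2*(-7)*√3) - 12)/(-14 - 71) - 38*136 = (-⅛*(-7)*(1 - 14*√3) - 12)/(-85) - 5168 = ((7/8 - 49*√3/4) - 12)*(-1/85) - 5168 = (-89/8 - 49*√3/4)*(-1/85) - 5168 = (89/680 + 49*√3/340) - 5168 = -3514151/680 + 49*√3/340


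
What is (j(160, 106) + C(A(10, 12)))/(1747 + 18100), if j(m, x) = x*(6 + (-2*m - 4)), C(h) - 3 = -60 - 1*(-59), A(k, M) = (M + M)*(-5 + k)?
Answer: -33706/19847 ≈ -1.6983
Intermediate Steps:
A(k, M) = 2*M*(-5 + k) (A(k, M) = (2*M)*(-5 + k) = 2*M*(-5 + k))
C(h) = 2 (C(h) = 3 + (-60 - 1*(-59)) = 3 + (-60 + 59) = 3 - 1 = 2)
j(m, x) = x*(2 - 2*m) (j(m, x) = x*(6 + (-4 - 2*m)) = x*(2 - 2*m))
(j(160, 106) + C(A(10, 12)))/(1747 + 18100) = (2*106*(1 - 1*160) + 2)/(1747 + 18100) = (2*106*(1 - 160) + 2)/19847 = (2*106*(-159) + 2)*(1/19847) = (-33708 + 2)*(1/19847) = -33706*1/19847 = -33706/19847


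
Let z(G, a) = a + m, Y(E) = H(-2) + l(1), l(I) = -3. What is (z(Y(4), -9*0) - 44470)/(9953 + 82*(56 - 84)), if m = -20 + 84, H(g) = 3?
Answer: -44406/7657 ≈ -5.7994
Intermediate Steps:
m = 64
Y(E) = 0 (Y(E) = 3 - 3 = 0)
z(G, a) = 64 + a (z(G, a) = a + 64 = 64 + a)
(z(Y(4), -9*0) - 44470)/(9953 + 82*(56 - 84)) = ((64 - 9*0) - 44470)/(9953 + 82*(56 - 84)) = ((64 + 0) - 44470)/(9953 + 82*(-28)) = (64 - 44470)/(9953 - 2296) = -44406/7657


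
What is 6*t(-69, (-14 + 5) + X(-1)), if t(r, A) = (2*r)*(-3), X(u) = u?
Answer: 2484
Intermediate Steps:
t(r, A) = -6*r
6*t(-69, (-14 + 5) + X(-1)) = 6*(-6*(-69)) = 6*414 = 2484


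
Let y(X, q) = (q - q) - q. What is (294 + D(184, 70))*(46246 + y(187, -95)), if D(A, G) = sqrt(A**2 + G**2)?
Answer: 13624254 + 92682*sqrt(9689) ≈ 2.2747e+7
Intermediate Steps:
y(X, q) = -q (y(X, q) = 0 - q = -q)
(294 + D(184, 70))*(46246 + y(187, -95)) = (294 + sqrt(184**2 + 70**2))*(46246 - 1*(-95)) = (294 + sqrt(33856 + 4900))*(46246 + 95) = (294 + sqrt(38756))*46341 = (294 + 2*sqrt(9689))*46341 = 13624254 + 92682*sqrt(9689)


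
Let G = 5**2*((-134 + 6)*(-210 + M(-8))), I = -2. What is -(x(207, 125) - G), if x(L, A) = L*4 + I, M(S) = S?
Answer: 696774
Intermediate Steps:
x(L, A) = -2 + 4*L (x(L, A) = L*4 - 2 = 4*L - 2 = -2 + 4*L)
G = 697600 (G = 5**2*((-134 + 6)*(-210 - 8)) = 25*(-128*(-218)) = 25*27904 = 697600)
-(x(207, 125) - G) = -((-2 + 4*207) - 1*697600) = -((-2 + 828) - 697600) = -(826 - 697600) = -1*(-696774) = 696774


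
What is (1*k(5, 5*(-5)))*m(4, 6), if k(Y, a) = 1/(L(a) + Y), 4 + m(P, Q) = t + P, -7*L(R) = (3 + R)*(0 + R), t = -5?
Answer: 7/103 ≈ 0.067961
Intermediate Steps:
L(R) = -R*(3 + R)/7 (L(R) = -(3 + R)*(0 + R)/7 = -(3 + R)*R/7 = -R*(3 + R)/7)
m(P, Q) = -9 + P (m(P, Q) = -4 + (-5 + P) = -9 + P)
k(Y, a) = 1/(Y - a*(3 + a)/7) (k(Y, a) = 1/(-a*(3 + a)/7 + Y) = 1/(Y - a*(3 + a)/7))
(1*k(5, 5*(-5)))*m(4, 6) = (1*(7/(7*5 - 5*(-5)*(3 + 5*(-5)))))*(-9 + 4) = (1*(7/(35 - 1*(-25)*(3 - 25))))*(-5) = (1*(7/(35 - 1*(-25)*(-22))))*(-5) = (1*(7/(35 - 550)))*(-5) = (1*(7/(-515)))*(-5) = (1*(7*(-1/515)))*(-5) = (1*(-7/515))*(-5) = -7/515*(-5) = 7/103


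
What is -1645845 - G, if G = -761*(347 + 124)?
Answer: -1287414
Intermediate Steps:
G = -358431 (G = -761*471 = -358431)
-1645845 - G = -1645845 - 1*(-358431) = -1645845 + 358431 = -1287414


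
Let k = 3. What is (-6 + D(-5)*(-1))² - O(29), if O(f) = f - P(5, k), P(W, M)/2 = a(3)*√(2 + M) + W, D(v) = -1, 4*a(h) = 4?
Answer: 6 + 2*√5 ≈ 10.472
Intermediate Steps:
a(h) = 1 (a(h) = (¼)*4 = 1)
P(W, M) = 2*W + 2*√(2 + M) (P(W, M) = 2*(1*√(2 + M) + W) = 2*(√(2 + M) + W) = 2*(W + √(2 + M)) = 2*W + 2*√(2 + M))
O(f) = -10 + f - 2*√5 (O(f) = f - (2*5 + 2*√(2 + 3)) = f - (10 + 2*√5) = f + (-10 - 2*√5) = -10 + f - 2*√5)
(-6 + D(-5)*(-1))² - O(29) = (-6 - 1*(-1))² - (-10 + 29 - 2*√5) = (-6 + 1)² - (19 - 2*√5) = (-5)² + (-19 + 2*√5) = 25 + (-19 + 2*√5) = 6 + 2*√5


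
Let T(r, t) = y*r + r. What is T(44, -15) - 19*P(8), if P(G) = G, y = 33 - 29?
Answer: 68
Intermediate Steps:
y = 4
T(r, t) = 5*r (T(r, t) = 4*r + r = 5*r)
T(44, -15) - 19*P(8) = 5*44 - 19*8 = 220 - 152 = 68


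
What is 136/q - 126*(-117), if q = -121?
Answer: 1783646/121 ≈ 14741.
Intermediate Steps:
136/q - 126*(-117) = 136/(-121) - 126*(-117) = 136*(-1/121) + 14742 = -136/121 + 14742 = 1783646/121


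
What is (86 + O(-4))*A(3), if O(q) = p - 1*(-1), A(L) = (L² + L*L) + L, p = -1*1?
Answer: 1806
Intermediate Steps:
p = -1
A(L) = L + 2*L² (A(L) = (L² + L²) + L = 2*L² + L = L + 2*L²)
O(q) = 0 (O(q) = -1 - 1*(-1) = -1 + 1 = 0)
(86 + O(-4))*A(3) = (86 + 0)*(3*(1 + 2*3)) = 86*(3*(1 + 6)) = 86*(3*7) = 86*21 = 1806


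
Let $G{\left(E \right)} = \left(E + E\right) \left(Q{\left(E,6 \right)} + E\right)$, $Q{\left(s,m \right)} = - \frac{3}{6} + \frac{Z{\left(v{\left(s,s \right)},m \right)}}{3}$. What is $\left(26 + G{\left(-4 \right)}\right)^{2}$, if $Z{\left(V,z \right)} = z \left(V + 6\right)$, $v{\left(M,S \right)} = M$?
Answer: $900$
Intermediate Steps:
$Z{\left(V,z \right)} = z \left(6 + V\right)$
$Q{\left(s,m \right)} = - \frac{1}{2} + \frac{m \left(6 + s\right)}{3}$ ($Q{\left(s,m \right)} = - \frac{3}{6} + \frac{m \left(6 + s\right)}{3} = \left(-3\right) \frac{1}{6} + m \left(6 + s\right) \frac{1}{3} = - \frac{1}{2} + \frac{m \left(6 + s\right)}{3}$)
$G{\left(E \right)} = 2 E \left(\frac{23}{2} + 3 E\right)$ ($G{\left(E \right)} = \left(E + E\right) \left(\left(- \frac{1}{2} + \frac{1}{3} \cdot 6 \left(6 + E\right)\right) + E\right) = 2 E \left(\left(- \frac{1}{2} + \left(12 + 2 E\right)\right) + E\right) = 2 E \left(\left(\frac{23}{2} + 2 E\right) + E\right) = 2 E \left(\frac{23}{2} + 3 E\right)$)
$\left(26 + G{\left(-4 \right)}\right)^{2} = \left(26 - 4 \left(23 + 6 \left(-4\right)\right)\right)^{2} = \left(26 - 4 \left(23 - 24\right)\right)^{2} = \left(26 - -4\right)^{2} = \left(26 + 4\right)^{2} = 30^{2} = 900$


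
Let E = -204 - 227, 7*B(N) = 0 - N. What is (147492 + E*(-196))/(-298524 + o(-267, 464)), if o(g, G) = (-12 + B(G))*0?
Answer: -57992/74631 ≈ -0.77705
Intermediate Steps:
B(N) = -N/7 (B(N) = (0 - N)/7 = (-N)/7 = -N/7)
E = -431
o(g, G) = 0 (o(g, G) = (-12 - G/7)*0 = 0)
(147492 + E*(-196))/(-298524 + o(-267, 464)) = (147492 - 431*(-196))/(-298524 + 0) = (147492 + 84476)/(-298524) = 231968*(-1/298524) = -57992/74631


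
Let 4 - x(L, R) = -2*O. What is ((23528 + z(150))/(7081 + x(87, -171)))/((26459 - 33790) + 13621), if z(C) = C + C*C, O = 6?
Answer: 23089/22320065 ≈ 0.0010344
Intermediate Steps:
z(C) = C + C²
x(L, R) = 16 (x(L, R) = 4 - (-2)*6 = 4 - 1*(-12) = 4 + 12 = 16)
((23528 + z(150))/(7081 + x(87, -171)))/((26459 - 33790) + 13621) = ((23528 + 150*(1 + 150))/(7081 + 16))/((26459 - 33790) + 13621) = ((23528 + 150*151)/7097)/(-7331 + 13621) = ((23528 + 22650)*(1/7097))/6290 = (46178*(1/7097))*(1/6290) = (46178/7097)*(1/6290) = 23089/22320065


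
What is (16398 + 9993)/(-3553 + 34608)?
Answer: 26391/31055 ≈ 0.84981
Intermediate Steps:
(16398 + 9993)/(-3553 + 34608) = 26391/31055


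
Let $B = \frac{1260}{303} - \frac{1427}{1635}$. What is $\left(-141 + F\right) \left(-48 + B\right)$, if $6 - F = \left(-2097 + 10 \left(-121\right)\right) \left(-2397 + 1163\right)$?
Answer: $\frac{30133525101511}{165135} \approx 1.8248 \cdot 10^{8}$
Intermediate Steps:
$F = -4080832$ ($F = 6 - \left(-2097 + 10 \left(-121\right)\right) \left(-2397 + 1163\right) = 6 - \left(-2097 - 1210\right) \left(-1234\right) = 6 - \left(-3307\right) \left(-1234\right) = 6 - 4080838 = -4080832$)
$B = \frac{542573}{165135}$ ($B = 1260 \cdot \frac{1}{303} - \frac{1427}{1635} = \frac{420}{101} - \frac{1427}{1635} = \frac{542573}{165135} \approx 3.2856$)
$\left(-141 + F\right) \left(-48 + B\right) = \left(-141 - 4080832\right) \left(-48 + \frac{542573}{165135}\right) = \left(-4080973\right) \left(- \frac{7383907}{165135}\right) = \frac{30133525101511}{165135}$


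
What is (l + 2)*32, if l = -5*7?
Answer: -1056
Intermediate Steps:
l = -35
(l + 2)*32 = (-35 + 2)*32 = -33*32 = -1056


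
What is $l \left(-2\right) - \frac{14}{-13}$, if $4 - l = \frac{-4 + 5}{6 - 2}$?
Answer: $- \frac{167}{26} \approx -6.4231$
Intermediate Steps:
$l = \frac{15}{4}$ ($l = 4 - \frac{-4 + 5}{6 - 2} = 4 - 1 \cdot \frac{1}{4} = 4 - \frac{1}{4} = \frac{15}{4} \approx 3.75$)
$l \left(-2\right) - \frac{14}{-13} = \frac{15}{4} \left(-2\right) - \frac{14}{-13} = - \frac{15}{2} - - \frac{14}{13} = - \frac{15}{2} + \frac{14}{13} = - \frac{167}{26}$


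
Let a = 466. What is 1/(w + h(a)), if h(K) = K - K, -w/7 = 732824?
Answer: -1/5129768 ≈ -1.9494e-7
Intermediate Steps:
w = -5129768 (w = -7*732824 = -5129768)
h(K) = 0
1/(w + h(a)) = 1/(-5129768 + 0) = 1/(-5129768) = -1/5129768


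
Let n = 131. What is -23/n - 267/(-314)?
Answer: 27755/41134 ≈ 0.67475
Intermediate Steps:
-23/n - 267/(-314) = -23/131 - 267/(-314) = -23*1/131 - 267*(-1/314) = -23/131 + 267/314 = 27755/41134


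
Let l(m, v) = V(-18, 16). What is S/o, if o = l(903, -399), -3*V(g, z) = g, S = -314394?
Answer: -52399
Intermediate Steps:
V(g, z) = -g/3
l(m, v) = 6 (l(m, v) = -1/3*(-18) = 6)
o = 6
S/o = -314394/6 = -314394*1/6 = -52399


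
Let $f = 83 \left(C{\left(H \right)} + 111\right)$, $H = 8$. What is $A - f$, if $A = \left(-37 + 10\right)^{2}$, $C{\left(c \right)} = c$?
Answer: $-9148$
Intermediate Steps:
$A = 729$ ($A = \left(-27\right)^{2} = 729$)
$f = 9877$ ($f = 83 \left(8 + 111\right) = 83 \cdot 119 = 9877$)
$A - f = 729 - 9877 = -9148$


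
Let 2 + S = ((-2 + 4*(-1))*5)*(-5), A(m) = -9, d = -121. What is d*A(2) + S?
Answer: 1237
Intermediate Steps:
S = 148 (S = -2 + ((-2 + 4*(-1))*5)*(-5) = -2 + ((-2 - 4)*5)*(-5) = -2 - 6*5*(-5) = -2 - 30*(-5) = -2 + 150 = 148)
d*A(2) + S = -121*(-9) + 148 = 1089 + 148 = 1237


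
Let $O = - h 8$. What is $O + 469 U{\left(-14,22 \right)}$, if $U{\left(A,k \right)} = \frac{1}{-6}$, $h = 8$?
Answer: $- \frac{853}{6} \approx -142.17$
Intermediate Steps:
$U{\left(A,k \right)} = - \frac{1}{6}$
$O = -64$ ($O = \left(-1\right) 8 \cdot 8 = \left(-8\right) 8 = -64$)
$O + 469 U{\left(-14,22 \right)} = -64 + 469 \left(- \frac{1}{6}\right) = -64 - \frac{469}{6} = - \frac{853}{6}$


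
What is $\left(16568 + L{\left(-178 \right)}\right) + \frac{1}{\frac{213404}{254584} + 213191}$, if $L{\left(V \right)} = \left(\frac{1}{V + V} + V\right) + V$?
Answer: $\frac{78311980381329103}{4830495554372} \approx 16212.0$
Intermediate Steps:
$L{\left(V \right)} = \frac{1}{2 V} + 2 V$ ($L{\left(V \right)} = \left(\frac{1}{2 V} + V\right) + V = \left(V + \frac{1}{2 V}\right) + V = \frac{1}{2 V} + 2 V$)
$\left(16568 + L{\left(-178 \right)}\right) + \frac{1}{\frac{213404}{254584} + 213191} = \left(16568 + \left(\frac{1}{2 \left(-178\right)} + 2 \left(-178\right)\right)\right) + \frac{1}{\frac{213404}{254584} + 213191} = \left(16568 + \left(\frac{1}{2} \left(- \frac{1}{178}\right) - 356\right)\right) + \frac{1}{213404 \cdot \frac{1}{254584} + 213191} = \left(16568 - \frac{126737}{356}\right) + \frac{1}{\frac{53351}{63646} + 213191} = \left(16568 - \frac{126737}{356}\right) + \frac{1}{\frac{13568807737}{63646}} = \frac{5771471}{356} + \frac{63646}{13568807737} = \frac{78311980381329103}{4830495554372}$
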